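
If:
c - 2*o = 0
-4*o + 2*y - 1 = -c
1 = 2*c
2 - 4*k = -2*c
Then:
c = 1/2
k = 3/4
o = 1/4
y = 3/4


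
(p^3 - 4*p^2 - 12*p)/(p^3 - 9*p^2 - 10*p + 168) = p*(p + 2)/(p^2 - 3*p - 28)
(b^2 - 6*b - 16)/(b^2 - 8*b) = (b + 2)/b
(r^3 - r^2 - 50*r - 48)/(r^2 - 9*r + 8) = (r^2 + 7*r + 6)/(r - 1)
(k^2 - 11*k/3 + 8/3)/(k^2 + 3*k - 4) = (k - 8/3)/(k + 4)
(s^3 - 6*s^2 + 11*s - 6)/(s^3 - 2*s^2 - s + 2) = (s - 3)/(s + 1)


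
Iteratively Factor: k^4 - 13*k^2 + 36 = (k - 3)*(k^3 + 3*k^2 - 4*k - 12) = (k - 3)*(k - 2)*(k^2 + 5*k + 6) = (k - 3)*(k - 2)*(k + 3)*(k + 2)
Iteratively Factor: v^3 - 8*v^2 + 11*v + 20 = (v + 1)*(v^2 - 9*v + 20) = (v - 4)*(v + 1)*(v - 5)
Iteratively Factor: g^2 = (g)*(g)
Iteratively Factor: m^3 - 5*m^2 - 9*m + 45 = (m - 5)*(m^2 - 9) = (m - 5)*(m - 3)*(m + 3)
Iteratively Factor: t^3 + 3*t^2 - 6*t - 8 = (t - 2)*(t^2 + 5*t + 4) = (t - 2)*(t + 1)*(t + 4)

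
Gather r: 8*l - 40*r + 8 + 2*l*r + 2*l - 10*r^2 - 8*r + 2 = 10*l - 10*r^2 + r*(2*l - 48) + 10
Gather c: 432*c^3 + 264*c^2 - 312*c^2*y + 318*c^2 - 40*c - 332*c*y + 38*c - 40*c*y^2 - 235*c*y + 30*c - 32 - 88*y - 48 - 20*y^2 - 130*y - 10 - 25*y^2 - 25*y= 432*c^3 + c^2*(582 - 312*y) + c*(-40*y^2 - 567*y + 28) - 45*y^2 - 243*y - 90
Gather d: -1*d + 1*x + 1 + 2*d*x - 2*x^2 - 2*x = d*(2*x - 1) - 2*x^2 - x + 1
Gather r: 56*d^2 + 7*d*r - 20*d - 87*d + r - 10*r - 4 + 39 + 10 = 56*d^2 - 107*d + r*(7*d - 9) + 45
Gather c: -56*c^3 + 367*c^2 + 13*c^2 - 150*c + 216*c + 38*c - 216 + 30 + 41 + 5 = -56*c^3 + 380*c^2 + 104*c - 140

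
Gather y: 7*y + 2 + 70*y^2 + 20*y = 70*y^2 + 27*y + 2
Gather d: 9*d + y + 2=9*d + y + 2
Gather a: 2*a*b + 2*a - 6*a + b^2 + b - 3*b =a*(2*b - 4) + b^2 - 2*b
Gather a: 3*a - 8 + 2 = 3*a - 6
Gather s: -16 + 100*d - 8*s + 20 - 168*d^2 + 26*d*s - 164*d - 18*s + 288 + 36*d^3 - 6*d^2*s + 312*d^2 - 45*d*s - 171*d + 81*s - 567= 36*d^3 + 144*d^2 - 235*d + s*(-6*d^2 - 19*d + 55) - 275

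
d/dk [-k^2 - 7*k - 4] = -2*k - 7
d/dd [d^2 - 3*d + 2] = 2*d - 3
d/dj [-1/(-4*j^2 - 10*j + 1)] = 2*(-4*j - 5)/(4*j^2 + 10*j - 1)^2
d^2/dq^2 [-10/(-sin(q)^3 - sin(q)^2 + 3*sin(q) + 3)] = 10*(9*sin(q)^6 - 11*sin(q)^5 - 40*sin(q)^4 - 2*sin(q)^3 + 21*sin(q)^2 + 9*sin(q) + 18*cos(q)^6 + 6)/((sin(q) + 1)^3*(sin(q)^2 - 3)^3)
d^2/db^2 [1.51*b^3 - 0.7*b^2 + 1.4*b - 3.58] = 9.06*b - 1.4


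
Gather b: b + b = 2*b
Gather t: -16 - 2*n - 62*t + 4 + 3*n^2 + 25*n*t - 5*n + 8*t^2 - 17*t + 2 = 3*n^2 - 7*n + 8*t^2 + t*(25*n - 79) - 10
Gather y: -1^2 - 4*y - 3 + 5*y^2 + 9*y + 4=5*y^2 + 5*y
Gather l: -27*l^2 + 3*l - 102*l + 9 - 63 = -27*l^2 - 99*l - 54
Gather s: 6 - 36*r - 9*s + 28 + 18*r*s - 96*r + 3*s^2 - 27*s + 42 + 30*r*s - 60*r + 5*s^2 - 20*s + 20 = -192*r + 8*s^2 + s*(48*r - 56) + 96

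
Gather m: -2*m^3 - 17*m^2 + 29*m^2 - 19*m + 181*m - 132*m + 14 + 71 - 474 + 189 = -2*m^3 + 12*m^2 + 30*m - 200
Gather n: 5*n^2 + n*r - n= 5*n^2 + n*(r - 1)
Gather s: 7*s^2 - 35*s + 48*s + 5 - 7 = 7*s^2 + 13*s - 2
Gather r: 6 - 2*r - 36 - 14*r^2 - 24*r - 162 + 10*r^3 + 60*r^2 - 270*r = 10*r^3 + 46*r^2 - 296*r - 192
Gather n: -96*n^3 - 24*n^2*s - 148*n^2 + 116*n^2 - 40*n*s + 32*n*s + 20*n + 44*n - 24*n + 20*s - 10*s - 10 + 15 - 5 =-96*n^3 + n^2*(-24*s - 32) + n*(40 - 8*s) + 10*s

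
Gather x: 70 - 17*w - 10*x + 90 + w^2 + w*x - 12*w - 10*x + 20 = w^2 - 29*w + x*(w - 20) + 180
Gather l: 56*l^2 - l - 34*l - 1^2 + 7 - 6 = 56*l^2 - 35*l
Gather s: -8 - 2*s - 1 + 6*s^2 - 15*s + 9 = 6*s^2 - 17*s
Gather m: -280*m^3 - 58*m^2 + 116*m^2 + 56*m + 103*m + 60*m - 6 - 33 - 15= -280*m^3 + 58*m^2 + 219*m - 54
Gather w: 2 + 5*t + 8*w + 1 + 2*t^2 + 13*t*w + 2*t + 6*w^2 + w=2*t^2 + 7*t + 6*w^2 + w*(13*t + 9) + 3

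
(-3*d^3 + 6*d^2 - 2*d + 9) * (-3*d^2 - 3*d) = 9*d^5 - 9*d^4 - 12*d^3 - 21*d^2 - 27*d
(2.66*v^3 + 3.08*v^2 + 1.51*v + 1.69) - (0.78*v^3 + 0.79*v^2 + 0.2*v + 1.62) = 1.88*v^3 + 2.29*v^2 + 1.31*v + 0.0699999999999998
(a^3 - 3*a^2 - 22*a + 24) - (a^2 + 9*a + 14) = a^3 - 4*a^2 - 31*a + 10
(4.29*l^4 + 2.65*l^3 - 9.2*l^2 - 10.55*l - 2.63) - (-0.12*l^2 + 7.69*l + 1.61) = 4.29*l^4 + 2.65*l^3 - 9.08*l^2 - 18.24*l - 4.24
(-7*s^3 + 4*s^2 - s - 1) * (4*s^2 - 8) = -28*s^5 + 16*s^4 + 52*s^3 - 36*s^2 + 8*s + 8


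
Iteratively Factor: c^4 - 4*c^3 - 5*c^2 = (c + 1)*(c^3 - 5*c^2) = c*(c + 1)*(c^2 - 5*c) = c*(c - 5)*(c + 1)*(c)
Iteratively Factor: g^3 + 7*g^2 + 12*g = (g + 4)*(g^2 + 3*g) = g*(g + 4)*(g + 3)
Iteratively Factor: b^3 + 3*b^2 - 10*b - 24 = (b + 4)*(b^2 - b - 6) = (b + 2)*(b + 4)*(b - 3)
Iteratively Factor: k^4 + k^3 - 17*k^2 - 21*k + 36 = (k + 3)*(k^3 - 2*k^2 - 11*k + 12) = (k - 4)*(k + 3)*(k^2 + 2*k - 3) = (k - 4)*(k - 1)*(k + 3)*(k + 3)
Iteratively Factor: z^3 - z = (z - 1)*(z^2 + z) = z*(z - 1)*(z + 1)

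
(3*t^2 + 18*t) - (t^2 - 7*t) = 2*t^2 + 25*t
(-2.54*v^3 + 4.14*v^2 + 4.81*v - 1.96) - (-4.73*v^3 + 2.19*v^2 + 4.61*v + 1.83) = 2.19*v^3 + 1.95*v^2 + 0.199999999999999*v - 3.79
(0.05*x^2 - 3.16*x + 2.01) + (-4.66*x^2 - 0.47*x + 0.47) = -4.61*x^2 - 3.63*x + 2.48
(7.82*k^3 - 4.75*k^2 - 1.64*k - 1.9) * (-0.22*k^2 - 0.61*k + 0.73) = -1.7204*k^5 - 3.7252*k^4 + 8.9669*k^3 - 2.0491*k^2 - 0.0381999999999998*k - 1.387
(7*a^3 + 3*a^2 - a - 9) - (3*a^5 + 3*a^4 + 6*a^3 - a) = -3*a^5 - 3*a^4 + a^3 + 3*a^2 - 9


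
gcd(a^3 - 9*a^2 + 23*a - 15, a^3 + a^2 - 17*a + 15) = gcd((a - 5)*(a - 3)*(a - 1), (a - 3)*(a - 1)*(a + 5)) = a^2 - 4*a + 3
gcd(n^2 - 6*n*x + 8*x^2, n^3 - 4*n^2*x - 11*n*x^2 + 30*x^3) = -n + 2*x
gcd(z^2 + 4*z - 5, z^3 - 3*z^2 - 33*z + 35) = z^2 + 4*z - 5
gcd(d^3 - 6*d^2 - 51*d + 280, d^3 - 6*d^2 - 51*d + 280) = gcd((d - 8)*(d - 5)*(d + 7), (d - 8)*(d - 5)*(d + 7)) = d^3 - 6*d^2 - 51*d + 280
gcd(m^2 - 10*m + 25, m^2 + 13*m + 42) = 1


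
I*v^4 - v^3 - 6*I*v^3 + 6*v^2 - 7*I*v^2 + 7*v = v*(v - 7)*(v + I)*(I*v + I)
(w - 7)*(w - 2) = w^2 - 9*w + 14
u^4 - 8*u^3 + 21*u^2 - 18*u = u*(u - 3)^2*(u - 2)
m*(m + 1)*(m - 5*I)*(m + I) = m^4 + m^3 - 4*I*m^3 + 5*m^2 - 4*I*m^2 + 5*m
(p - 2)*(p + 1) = p^2 - p - 2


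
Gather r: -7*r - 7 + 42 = 35 - 7*r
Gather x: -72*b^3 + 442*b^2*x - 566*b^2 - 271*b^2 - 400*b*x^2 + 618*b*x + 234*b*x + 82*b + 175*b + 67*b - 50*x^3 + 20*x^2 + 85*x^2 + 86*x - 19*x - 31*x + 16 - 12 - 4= -72*b^3 - 837*b^2 + 324*b - 50*x^3 + x^2*(105 - 400*b) + x*(442*b^2 + 852*b + 36)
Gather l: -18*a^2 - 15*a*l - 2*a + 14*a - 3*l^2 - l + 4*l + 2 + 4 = -18*a^2 + 12*a - 3*l^2 + l*(3 - 15*a) + 6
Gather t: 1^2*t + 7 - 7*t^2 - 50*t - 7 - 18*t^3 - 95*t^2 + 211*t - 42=-18*t^3 - 102*t^2 + 162*t - 42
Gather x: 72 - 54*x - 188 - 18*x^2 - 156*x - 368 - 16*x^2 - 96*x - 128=-34*x^2 - 306*x - 612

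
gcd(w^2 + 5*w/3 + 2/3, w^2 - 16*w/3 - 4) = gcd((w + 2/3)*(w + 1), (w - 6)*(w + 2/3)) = w + 2/3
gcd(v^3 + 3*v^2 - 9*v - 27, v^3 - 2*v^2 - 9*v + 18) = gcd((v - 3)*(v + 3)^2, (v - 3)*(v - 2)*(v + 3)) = v^2 - 9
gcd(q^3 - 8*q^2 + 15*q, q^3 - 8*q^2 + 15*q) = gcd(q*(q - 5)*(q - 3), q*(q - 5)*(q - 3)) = q^3 - 8*q^2 + 15*q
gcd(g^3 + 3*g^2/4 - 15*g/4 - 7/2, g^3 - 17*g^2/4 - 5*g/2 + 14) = g^2 - g/4 - 7/2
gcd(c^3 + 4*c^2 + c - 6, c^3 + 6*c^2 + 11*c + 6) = c^2 + 5*c + 6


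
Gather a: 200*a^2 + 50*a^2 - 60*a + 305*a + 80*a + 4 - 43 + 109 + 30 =250*a^2 + 325*a + 100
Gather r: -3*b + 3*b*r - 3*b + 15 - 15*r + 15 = -6*b + r*(3*b - 15) + 30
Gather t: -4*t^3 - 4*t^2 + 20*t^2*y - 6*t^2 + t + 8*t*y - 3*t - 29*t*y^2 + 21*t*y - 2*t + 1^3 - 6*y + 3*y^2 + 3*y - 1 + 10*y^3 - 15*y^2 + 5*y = -4*t^3 + t^2*(20*y - 10) + t*(-29*y^2 + 29*y - 4) + 10*y^3 - 12*y^2 + 2*y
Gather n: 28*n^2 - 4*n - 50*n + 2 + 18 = 28*n^2 - 54*n + 20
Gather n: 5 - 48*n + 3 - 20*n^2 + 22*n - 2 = -20*n^2 - 26*n + 6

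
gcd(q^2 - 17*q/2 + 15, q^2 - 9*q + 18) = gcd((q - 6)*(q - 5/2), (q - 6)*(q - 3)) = q - 6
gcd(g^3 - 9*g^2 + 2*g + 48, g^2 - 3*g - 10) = g + 2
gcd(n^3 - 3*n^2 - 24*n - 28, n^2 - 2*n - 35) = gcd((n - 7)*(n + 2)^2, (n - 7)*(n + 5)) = n - 7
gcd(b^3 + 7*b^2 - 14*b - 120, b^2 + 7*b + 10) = b + 5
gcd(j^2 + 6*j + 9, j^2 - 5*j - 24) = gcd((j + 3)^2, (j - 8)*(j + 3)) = j + 3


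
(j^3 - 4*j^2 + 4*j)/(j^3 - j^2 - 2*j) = (j - 2)/(j + 1)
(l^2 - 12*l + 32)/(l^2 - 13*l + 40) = (l - 4)/(l - 5)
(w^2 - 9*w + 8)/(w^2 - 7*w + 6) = (w - 8)/(w - 6)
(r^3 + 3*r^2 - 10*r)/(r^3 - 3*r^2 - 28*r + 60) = r/(r - 6)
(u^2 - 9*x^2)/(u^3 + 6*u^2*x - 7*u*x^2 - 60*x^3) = (u + 3*x)/(u^2 + 9*u*x + 20*x^2)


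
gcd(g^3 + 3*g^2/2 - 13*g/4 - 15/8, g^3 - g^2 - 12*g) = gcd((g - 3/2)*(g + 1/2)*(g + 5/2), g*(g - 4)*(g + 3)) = 1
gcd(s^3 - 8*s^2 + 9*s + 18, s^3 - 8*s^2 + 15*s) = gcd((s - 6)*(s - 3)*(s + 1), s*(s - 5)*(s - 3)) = s - 3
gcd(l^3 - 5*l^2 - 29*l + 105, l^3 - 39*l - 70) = l^2 - 2*l - 35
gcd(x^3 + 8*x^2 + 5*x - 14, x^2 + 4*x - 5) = x - 1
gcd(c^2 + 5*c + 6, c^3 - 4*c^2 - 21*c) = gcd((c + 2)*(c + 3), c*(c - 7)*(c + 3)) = c + 3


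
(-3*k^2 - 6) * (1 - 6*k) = 18*k^3 - 3*k^2 + 36*k - 6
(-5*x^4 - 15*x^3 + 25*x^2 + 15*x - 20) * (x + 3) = -5*x^5 - 30*x^4 - 20*x^3 + 90*x^2 + 25*x - 60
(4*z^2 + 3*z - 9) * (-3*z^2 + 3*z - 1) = -12*z^4 + 3*z^3 + 32*z^2 - 30*z + 9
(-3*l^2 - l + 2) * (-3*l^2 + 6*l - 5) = 9*l^4 - 15*l^3 + 3*l^2 + 17*l - 10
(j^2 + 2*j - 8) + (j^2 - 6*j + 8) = 2*j^2 - 4*j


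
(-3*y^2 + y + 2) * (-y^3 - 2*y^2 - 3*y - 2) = 3*y^5 + 5*y^4 + 5*y^3 - y^2 - 8*y - 4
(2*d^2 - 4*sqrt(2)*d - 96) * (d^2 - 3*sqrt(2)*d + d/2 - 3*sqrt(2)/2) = 2*d^4 - 10*sqrt(2)*d^3 + d^3 - 72*d^2 - 5*sqrt(2)*d^2 - 36*d + 288*sqrt(2)*d + 144*sqrt(2)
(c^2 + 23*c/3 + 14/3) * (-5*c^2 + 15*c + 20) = -5*c^4 - 70*c^3/3 + 335*c^2/3 + 670*c/3 + 280/3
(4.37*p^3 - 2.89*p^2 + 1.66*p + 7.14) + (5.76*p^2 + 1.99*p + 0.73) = 4.37*p^3 + 2.87*p^2 + 3.65*p + 7.87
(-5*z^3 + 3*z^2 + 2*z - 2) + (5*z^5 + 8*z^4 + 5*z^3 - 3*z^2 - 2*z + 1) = 5*z^5 + 8*z^4 - 1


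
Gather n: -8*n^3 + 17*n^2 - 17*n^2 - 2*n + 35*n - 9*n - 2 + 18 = -8*n^3 + 24*n + 16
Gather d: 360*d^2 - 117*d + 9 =360*d^2 - 117*d + 9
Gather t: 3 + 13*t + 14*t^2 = 14*t^2 + 13*t + 3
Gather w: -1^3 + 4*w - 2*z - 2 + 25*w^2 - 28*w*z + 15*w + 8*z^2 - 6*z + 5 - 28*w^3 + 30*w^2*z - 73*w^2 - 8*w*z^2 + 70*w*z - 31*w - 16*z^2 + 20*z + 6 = -28*w^3 + w^2*(30*z - 48) + w*(-8*z^2 + 42*z - 12) - 8*z^2 + 12*z + 8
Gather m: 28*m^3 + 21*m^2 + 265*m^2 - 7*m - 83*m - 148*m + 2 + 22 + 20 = 28*m^3 + 286*m^2 - 238*m + 44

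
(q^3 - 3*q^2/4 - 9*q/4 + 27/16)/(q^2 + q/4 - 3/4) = (q^2 - 9/4)/(q + 1)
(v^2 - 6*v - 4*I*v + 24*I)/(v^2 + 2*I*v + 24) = (v - 6)/(v + 6*I)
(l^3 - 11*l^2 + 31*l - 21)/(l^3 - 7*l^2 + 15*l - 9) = (l - 7)/(l - 3)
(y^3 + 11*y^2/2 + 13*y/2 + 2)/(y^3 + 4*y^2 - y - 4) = (y + 1/2)/(y - 1)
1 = 1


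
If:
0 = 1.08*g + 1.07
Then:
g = -0.99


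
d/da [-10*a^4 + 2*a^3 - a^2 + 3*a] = -40*a^3 + 6*a^2 - 2*a + 3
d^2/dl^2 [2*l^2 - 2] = 4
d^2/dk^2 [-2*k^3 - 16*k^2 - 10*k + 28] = -12*k - 32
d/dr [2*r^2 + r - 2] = 4*r + 1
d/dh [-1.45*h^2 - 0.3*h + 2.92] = -2.9*h - 0.3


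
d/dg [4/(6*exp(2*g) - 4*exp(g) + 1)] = (16 - 48*exp(g))*exp(g)/(6*exp(2*g) - 4*exp(g) + 1)^2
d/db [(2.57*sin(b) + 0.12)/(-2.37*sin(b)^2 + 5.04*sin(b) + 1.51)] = (6.0909*sin(b)^2 + 0.5688*sin(b) + 3.2759)*cos(b)/(5.6169*sin(b)^4 - 23.8896*sin(b)^3 + 18.2442*sin(b)^2 + 15.2208*sin(b) + 2.2801)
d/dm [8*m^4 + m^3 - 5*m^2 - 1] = m*(32*m^2 + 3*m - 10)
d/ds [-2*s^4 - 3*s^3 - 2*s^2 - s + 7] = -8*s^3 - 9*s^2 - 4*s - 1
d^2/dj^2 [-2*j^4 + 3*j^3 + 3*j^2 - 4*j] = -24*j^2 + 18*j + 6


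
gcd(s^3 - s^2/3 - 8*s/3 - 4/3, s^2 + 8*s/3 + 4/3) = s + 2/3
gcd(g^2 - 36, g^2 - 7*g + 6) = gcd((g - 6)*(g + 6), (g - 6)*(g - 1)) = g - 6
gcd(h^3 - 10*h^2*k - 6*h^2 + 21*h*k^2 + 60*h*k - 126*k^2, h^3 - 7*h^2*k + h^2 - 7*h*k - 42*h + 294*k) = h^2 - 7*h*k - 6*h + 42*k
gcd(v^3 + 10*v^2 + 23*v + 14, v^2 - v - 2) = v + 1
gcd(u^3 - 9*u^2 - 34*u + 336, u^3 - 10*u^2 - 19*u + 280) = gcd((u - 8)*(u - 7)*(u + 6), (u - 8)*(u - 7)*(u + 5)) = u^2 - 15*u + 56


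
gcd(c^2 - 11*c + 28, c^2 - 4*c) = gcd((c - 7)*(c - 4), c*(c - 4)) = c - 4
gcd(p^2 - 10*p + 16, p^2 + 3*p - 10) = p - 2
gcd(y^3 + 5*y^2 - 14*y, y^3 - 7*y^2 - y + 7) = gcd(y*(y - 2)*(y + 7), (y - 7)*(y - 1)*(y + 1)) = 1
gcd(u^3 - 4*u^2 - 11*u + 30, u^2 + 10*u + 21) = u + 3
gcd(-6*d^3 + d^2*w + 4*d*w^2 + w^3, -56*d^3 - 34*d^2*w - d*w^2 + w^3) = 2*d + w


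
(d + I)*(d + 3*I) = d^2 + 4*I*d - 3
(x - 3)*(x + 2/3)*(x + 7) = x^3 + 14*x^2/3 - 55*x/3 - 14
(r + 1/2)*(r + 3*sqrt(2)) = r^2 + r/2 + 3*sqrt(2)*r + 3*sqrt(2)/2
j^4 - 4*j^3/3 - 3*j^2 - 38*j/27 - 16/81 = (j - 8/3)*(j + 1/3)^2*(j + 2/3)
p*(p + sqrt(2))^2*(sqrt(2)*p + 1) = sqrt(2)*p^4 + 5*p^3 + 4*sqrt(2)*p^2 + 2*p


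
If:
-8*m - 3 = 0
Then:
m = -3/8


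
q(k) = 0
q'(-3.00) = 0.00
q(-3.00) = 0.00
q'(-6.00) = 0.00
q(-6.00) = 0.00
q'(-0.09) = 0.00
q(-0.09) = 0.00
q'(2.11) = 0.00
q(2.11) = 0.00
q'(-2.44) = 0.00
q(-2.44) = 0.00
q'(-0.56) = 0.00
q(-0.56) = 0.00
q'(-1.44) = 0.00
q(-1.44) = 0.00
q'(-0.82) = 0.00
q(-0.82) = 0.00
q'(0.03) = 0.00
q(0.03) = 0.00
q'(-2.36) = 0.00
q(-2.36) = 0.00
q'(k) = 0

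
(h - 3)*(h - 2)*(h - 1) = h^3 - 6*h^2 + 11*h - 6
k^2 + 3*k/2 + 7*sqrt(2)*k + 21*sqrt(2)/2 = (k + 3/2)*(k + 7*sqrt(2))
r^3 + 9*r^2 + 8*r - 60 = (r - 2)*(r + 5)*(r + 6)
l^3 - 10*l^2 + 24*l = l*(l - 6)*(l - 4)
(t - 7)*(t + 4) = t^2 - 3*t - 28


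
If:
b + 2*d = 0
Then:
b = -2*d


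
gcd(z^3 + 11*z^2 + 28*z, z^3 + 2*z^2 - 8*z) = z^2 + 4*z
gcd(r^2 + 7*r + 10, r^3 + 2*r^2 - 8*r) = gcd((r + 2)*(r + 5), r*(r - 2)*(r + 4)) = 1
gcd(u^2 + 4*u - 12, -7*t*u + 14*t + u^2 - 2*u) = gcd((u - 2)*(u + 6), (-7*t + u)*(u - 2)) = u - 2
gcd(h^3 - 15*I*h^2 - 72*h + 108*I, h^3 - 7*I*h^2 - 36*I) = h^2 - 9*I*h - 18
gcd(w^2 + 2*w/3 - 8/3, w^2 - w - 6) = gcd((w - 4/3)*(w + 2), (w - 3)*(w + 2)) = w + 2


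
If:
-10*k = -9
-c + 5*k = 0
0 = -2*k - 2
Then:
No Solution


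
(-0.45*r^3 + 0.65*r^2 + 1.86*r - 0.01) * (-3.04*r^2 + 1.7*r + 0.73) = 1.368*r^5 - 2.741*r^4 - 4.8779*r^3 + 3.6669*r^2 + 1.3408*r - 0.0073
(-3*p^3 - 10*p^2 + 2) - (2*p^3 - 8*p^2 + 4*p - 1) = -5*p^3 - 2*p^2 - 4*p + 3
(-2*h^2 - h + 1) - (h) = -2*h^2 - 2*h + 1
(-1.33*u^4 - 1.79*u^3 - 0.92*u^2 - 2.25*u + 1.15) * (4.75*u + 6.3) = -6.3175*u^5 - 16.8815*u^4 - 15.647*u^3 - 16.4835*u^2 - 8.7125*u + 7.245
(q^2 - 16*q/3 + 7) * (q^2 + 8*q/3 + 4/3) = q^4 - 8*q^3/3 - 53*q^2/9 + 104*q/9 + 28/3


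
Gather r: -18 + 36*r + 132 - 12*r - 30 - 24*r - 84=0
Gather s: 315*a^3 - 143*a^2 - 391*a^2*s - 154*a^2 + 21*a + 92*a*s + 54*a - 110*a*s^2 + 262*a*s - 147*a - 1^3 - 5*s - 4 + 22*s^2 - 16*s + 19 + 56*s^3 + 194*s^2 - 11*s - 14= 315*a^3 - 297*a^2 - 72*a + 56*s^3 + s^2*(216 - 110*a) + s*(-391*a^2 + 354*a - 32)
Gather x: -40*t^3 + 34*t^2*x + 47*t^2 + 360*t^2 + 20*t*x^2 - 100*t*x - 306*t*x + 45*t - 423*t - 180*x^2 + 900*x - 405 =-40*t^3 + 407*t^2 - 378*t + x^2*(20*t - 180) + x*(34*t^2 - 406*t + 900) - 405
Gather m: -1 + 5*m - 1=5*m - 2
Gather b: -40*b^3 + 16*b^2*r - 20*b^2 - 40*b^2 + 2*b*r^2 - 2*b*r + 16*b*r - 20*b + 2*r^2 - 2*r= -40*b^3 + b^2*(16*r - 60) + b*(2*r^2 + 14*r - 20) + 2*r^2 - 2*r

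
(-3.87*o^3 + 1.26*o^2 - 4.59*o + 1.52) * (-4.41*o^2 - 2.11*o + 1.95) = 17.0667*o^5 + 2.6091*o^4 + 10.0368*o^3 + 5.4387*o^2 - 12.1577*o + 2.964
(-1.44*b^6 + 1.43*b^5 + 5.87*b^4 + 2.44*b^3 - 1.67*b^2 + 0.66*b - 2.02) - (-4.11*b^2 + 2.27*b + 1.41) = -1.44*b^6 + 1.43*b^5 + 5.87*b^4 + 2.44*b^3 + 2.44*b^2 - 1.61*b - 3.43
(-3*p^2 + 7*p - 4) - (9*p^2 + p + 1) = -12*p^2 + 6*p - 5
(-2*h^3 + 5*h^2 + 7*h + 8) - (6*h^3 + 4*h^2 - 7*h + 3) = -8*h^3 + h^2 + 14*h + 5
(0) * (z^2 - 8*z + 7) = 0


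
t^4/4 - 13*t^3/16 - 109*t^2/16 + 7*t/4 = t*(t/4 + 1)*(t - 7)*(t - 1/4)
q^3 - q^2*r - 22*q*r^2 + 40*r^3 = (q - 4*r)*(q - 2*r)*(q + 5*r)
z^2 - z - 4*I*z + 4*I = (z - 1)*(z - 4*I)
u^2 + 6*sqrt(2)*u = u*(u + 6*sqrt(2))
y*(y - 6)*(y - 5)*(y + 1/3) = y^4 - 32*y^3/3 + 79*y^2/3 + 10*y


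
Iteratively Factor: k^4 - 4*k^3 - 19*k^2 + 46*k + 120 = (k - 5)*(k^3 + k^2 - 14*k - 24) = (k - 5)*(k + 3)*(k^2 - 2*k - 8) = (k - 5)*(k - 4)*(k + 3)*(k + 2)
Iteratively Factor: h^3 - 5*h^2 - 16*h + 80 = (h + 4)*(h^2 - 9*h + 20) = (h - 4)*(h + 4)*(h - 5)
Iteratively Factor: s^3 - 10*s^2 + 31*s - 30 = (s - 2)*(s^2 - 8*s + 15) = (s - 3)*(s - 2)*(s - 5)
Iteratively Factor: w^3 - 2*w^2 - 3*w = (w)*(w^2 - 2*w - 3) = w*(w - 3)*(w + 1)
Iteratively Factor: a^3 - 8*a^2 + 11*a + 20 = (a - 5)*(a^2 - 3*a - 4) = (a - 5)*(a - 4)*(a + 1)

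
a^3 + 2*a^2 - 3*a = a*(a - 1)*(a + 3)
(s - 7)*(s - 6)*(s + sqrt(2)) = s^3 - 13*s^2 + sqrt(2)*s^2 - 13*sqrt(2)*s + 42*s + 42*sqrt(2)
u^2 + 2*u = u*(u + 2)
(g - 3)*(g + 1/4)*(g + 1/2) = g^3 - 9*g^2/4 - 17*g/8 - 3/8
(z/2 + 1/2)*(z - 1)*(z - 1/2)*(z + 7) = z^4/2 + 13*z^3/4 - 9*z^2/4 - 13*z/4 + 7/4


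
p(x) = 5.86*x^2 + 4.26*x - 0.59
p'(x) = 11.72*x + 4.26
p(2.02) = 31.93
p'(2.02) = 27.93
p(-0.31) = -1.35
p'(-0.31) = 0.63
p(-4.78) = 112.94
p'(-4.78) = -51.76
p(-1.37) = 4.57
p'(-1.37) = -11.80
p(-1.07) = 1.56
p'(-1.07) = -8.28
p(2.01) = 31.65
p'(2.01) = 27.82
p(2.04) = 32.49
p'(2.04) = 28.17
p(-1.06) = 1.48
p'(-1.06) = -8.16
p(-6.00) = 184.81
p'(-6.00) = -66.06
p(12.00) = 894.37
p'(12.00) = 144.90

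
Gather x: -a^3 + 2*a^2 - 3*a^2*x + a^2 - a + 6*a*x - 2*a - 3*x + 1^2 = -a^3 + 3*a^2 - 3*a + x*(-3*a^2 + 6*a - 3) + 1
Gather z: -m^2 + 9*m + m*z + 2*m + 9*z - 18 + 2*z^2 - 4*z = -m^2 + 11*m + 2*z^2 + z*(m + 5) - 18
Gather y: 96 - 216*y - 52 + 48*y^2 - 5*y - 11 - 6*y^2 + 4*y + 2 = 42*y^2 - 217*y + 35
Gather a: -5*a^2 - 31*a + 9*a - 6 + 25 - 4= -5*a^2 - 22*a + 15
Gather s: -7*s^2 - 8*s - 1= -7*s^2 - 8*s - 1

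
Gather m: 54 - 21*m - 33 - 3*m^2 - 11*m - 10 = -3*m^2 - 32*m + 11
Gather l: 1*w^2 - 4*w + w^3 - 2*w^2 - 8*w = w^3 - w^2 - 12*w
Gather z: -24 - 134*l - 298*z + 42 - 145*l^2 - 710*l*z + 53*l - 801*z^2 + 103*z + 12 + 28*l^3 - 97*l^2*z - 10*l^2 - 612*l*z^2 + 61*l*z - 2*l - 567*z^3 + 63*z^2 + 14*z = 28*l^3 - 155*l^2 - 83*l - 567*z^3 + z^2*(-612*l - 738) + z*(-97*l^2 - 649*l - 181) + 30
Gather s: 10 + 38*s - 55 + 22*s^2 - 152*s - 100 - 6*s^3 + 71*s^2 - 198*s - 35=-6*s^3 + 93*s^2 - 312*s - 180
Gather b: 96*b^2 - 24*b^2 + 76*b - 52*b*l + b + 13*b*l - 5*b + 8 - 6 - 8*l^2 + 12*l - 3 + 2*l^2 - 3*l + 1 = 72*b^2 + b*(72 - 39*l) - 6*l^2 + 9*l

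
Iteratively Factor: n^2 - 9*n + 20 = (n - 5)*(n - 4)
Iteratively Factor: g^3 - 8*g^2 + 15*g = (g - 5)*(g^2 - 3*g) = (g - 5)*(g - 3)*(g)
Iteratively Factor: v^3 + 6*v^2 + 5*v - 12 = (v + 4)*(v^2 + 2*v - 3) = (v - 1)*(v + 4)*(v + 3)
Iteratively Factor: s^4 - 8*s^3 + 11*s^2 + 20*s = (s + 1)*(s^3 - 9*s^2 + 20*s) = (s - 4)*(s + 1)*(s^2 - 5*s) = s*(s - 4)*(s + 1)*(s - 5)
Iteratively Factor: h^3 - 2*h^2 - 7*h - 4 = (h + 1)*(h^2 - 3*h - 4) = (h - 4)*(h + 1)*(h + 1)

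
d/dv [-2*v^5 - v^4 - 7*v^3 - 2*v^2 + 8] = v*(-10*v^3 - 4*v^2 - 21*v - 4)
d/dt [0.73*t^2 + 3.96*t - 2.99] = 1.46*t + 3.96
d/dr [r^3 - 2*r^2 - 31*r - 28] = 3*r^2 - 4*r - 31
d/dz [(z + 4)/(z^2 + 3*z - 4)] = -1/(z^2 - 2*z + 1)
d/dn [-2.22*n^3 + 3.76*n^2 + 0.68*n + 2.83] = -6.66*n^2 + 7.52*n + 0.68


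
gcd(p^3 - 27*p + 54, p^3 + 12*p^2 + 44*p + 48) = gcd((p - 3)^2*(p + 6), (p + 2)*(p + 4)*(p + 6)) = p + 6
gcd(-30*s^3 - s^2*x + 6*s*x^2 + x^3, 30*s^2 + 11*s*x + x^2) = 5*s + x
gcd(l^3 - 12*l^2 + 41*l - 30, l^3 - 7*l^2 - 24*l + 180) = l - 6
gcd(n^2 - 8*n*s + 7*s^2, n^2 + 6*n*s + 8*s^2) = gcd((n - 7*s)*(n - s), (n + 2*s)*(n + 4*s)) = 1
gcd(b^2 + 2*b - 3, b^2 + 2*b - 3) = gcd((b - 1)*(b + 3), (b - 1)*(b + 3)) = b^2 + 2*b - 3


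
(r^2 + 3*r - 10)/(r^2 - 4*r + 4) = (r + 5)/(r - 2)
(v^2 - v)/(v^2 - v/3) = 3*(v - 1)/(3*v - 1)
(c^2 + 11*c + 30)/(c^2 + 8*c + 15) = (c + 6)/(c + 3)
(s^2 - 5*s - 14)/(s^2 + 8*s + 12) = (s - 7)/(s + 6)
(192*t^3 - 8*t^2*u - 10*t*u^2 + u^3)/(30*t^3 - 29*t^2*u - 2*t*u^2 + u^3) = (32*t^2 + 4*t*u - u^2)/(5*t^2 - 4*t*u - u^2)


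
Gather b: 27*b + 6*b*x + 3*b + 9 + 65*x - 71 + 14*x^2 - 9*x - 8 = b*(6*x + 30) + 14*x^2 + 56*x - 70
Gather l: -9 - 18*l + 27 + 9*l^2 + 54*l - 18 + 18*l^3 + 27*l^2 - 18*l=18*l^3 + 36*l^2 + 18*l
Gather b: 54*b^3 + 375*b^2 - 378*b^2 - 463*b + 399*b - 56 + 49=54*b^3 - 3*b^2 - 64*b - 7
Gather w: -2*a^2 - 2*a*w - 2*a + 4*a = -2*a^2 - 2*a*w + 2*a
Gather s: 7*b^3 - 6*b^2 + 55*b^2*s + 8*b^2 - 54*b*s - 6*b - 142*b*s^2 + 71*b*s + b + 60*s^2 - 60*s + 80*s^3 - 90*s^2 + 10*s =7*b^3 + 2*b^2 - 5*b + 80*s^3 + s^2*(-142*b - 30) + s*(55*b^2 + 17*b - 50)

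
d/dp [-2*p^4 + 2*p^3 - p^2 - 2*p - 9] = -8*p^3 + 6*p^2 - 2*p - 2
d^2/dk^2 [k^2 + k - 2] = 2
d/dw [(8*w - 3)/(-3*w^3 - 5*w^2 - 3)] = (-24*w^3 - 40*w^2 + w*(8*w - 3)*(9*w + 10) - 24)/(3*w^3 + 5*w^2 + 3)^2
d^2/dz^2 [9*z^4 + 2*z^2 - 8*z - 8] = 108*z^2 + 4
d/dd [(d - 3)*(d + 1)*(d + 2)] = 3*d^2 - 7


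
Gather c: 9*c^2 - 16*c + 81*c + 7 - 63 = 9*c^2 + 65*c - 56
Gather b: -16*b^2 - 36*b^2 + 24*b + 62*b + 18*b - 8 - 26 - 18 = -52*b^2 + 104*b - 52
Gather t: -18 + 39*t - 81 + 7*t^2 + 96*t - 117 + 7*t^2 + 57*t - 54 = 14*t^2 + 192*t - 270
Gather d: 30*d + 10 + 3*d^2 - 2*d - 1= 3*d^2 + 28*d + 9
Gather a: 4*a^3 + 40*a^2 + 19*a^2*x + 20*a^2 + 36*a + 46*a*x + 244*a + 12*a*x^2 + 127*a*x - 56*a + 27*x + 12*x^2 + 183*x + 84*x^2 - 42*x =4*a^3 + a^2*(19*x + 60) + a*(12*x^2 + 173*x + 224) + 96*x^2 + 168*x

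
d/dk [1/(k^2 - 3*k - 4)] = (3 - 2*k)/(-k^2 + 3*k + 4)^2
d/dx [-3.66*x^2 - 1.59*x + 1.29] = -7.32*x - 1.59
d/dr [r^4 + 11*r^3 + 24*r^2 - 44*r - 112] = 4*r^3 + 33*r^2 + 48*r - 44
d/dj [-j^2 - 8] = -2*j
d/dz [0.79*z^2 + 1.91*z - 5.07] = 1.58*z + 1.91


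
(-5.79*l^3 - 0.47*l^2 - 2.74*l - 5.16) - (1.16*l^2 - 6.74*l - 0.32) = -5.79*l^3 - 1.63*l^2 + 4.0*l - 4.84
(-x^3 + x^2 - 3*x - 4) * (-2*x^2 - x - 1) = 2*x^5 - x^4 + 6*x^3 + 10*x^2 + 7*x + 4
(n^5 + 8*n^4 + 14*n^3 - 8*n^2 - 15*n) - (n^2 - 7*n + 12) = n^5 + 8*n^4 + 14*n^3 - 9*n^2 - 8*n - 12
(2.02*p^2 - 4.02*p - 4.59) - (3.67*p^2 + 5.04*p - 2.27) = -1.65*p^2 - 9.06*p - 2.32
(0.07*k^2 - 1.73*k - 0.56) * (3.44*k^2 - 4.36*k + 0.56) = 0.2408*k^4 - 6.2564*k^3 + 5.6556*k^2 + 1.4728*k - 0.3136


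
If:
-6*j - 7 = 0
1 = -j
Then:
No Solution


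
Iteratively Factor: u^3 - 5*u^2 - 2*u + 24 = (u - 3)*(u^2 - 2*u - 8) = (u - 3)*(u + 2)*(u - 4)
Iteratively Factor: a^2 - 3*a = (a - 3)*(a)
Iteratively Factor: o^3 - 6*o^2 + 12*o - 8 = (o - 2)*(o^2 - 4*o + 4) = (o - 2)^2*(o - 2)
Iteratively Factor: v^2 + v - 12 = (v - 3)*(v + 4)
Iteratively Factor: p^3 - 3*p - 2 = (p - 2)*(p^2 + 2*p + 1) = (p - 2)*(p + 1)*(p + 1)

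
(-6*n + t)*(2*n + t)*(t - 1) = -12*n^2*t + 12*n^2 - 4*n*t^2 + 4*n*t + t^3 - t^2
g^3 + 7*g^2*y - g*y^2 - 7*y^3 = (g - y)*(g + y)*(g + 7*y)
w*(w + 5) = w^2 + 5*w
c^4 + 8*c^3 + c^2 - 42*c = c*(c - 2)*(c + 3)*(c + 7)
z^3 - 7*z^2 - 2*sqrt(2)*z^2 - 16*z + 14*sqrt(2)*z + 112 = (z - 7)*(z - 4*sqrt(2))*(z + 2*sqrt(2))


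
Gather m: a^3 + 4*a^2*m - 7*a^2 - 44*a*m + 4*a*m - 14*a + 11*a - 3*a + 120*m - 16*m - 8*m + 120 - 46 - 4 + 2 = a^3 - 7*a^2 - 6*a + m*(4*a^2 - 40*a + 96) + 72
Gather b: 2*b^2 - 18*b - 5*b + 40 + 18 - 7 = 2*b^2 - 23*b + 51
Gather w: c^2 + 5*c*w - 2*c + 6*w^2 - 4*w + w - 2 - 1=c^2 - 2*c + 6*w^2 + w*(5*c - 3) - 3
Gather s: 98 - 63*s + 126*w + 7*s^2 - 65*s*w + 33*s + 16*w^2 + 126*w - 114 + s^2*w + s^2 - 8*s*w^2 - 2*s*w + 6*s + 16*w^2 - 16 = s^2*(w + 8) + s*(-8*w^2 - 67*w - 24) + 32*w^2 + 252*w - 32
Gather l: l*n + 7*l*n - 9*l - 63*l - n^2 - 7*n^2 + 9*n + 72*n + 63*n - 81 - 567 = l*(8*n - 72) - 8*n^2 + 144*n - 648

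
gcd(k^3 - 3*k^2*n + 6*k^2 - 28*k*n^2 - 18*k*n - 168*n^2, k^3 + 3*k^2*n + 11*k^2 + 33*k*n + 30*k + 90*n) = k + 6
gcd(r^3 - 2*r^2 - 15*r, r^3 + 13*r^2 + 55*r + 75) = r + 3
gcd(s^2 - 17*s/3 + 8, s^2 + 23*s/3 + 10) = 1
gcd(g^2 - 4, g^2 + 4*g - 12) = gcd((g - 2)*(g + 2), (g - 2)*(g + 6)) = g - 2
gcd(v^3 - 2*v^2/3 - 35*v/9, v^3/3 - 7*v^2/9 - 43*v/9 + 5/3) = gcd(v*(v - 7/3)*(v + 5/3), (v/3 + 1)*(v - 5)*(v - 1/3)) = 1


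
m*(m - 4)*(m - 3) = m^3 - 7*m^2 + 12*m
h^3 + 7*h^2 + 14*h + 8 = (h + 1)*(h + 2)*(h + 4)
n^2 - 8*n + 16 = (n - 4)^2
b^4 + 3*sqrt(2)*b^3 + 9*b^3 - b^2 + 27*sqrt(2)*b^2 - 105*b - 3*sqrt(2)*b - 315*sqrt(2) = (b - 3)*(b + 5)*(b + 7)*(b + 3*sqrt(2))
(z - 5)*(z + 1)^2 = z^3 - 3*z^2 - 9*z - 5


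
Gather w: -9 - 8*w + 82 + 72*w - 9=64*w + 64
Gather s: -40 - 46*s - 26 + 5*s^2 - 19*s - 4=5*s^2 - 65*s - 70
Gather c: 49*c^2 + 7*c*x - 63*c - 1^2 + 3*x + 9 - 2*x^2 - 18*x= 49*c^2 + c*(7*x - 63) - 2*x^2 - 15*x + 8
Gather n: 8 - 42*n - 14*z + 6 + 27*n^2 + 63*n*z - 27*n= 27*n^2 + n*(63*z - 69) - 14*z + 14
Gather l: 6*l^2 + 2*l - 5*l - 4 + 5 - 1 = 6*l^2 - 3*l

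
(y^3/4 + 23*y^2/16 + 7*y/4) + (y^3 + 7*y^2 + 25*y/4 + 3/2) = 5*y^3/4 + 135*y^2/16 + 8*y + 3/2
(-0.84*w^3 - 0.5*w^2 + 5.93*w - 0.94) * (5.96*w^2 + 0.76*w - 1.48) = -5.0064*w^5 - 3.6184*w^4 + 36.206*w^3 - 0.355599999999999*w^2 - 9.4908*w + 1.3912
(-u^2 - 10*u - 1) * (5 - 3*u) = 3*u^3 + 25*u^2 - 47*u - 5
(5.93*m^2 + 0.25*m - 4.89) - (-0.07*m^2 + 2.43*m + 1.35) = 6.0*m^2 - 2.18*m - 6.24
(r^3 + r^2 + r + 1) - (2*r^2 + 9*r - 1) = r^3 - r^2 - 8*r + 2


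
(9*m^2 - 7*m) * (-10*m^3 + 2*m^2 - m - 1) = -90*m^5 + 88*m^4 - 23*m^3 - 2*m^2 + 7*m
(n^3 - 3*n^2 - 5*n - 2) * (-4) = -4*n^3 + 12*n^2 + 20*n + 8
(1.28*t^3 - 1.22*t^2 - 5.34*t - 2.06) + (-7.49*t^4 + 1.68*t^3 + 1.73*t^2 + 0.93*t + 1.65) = -7.49*t^4 + 2.96*t^3 + 0.51*t^2 - 4.41*t - 0.41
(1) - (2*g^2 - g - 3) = -2*g^2 + g + 4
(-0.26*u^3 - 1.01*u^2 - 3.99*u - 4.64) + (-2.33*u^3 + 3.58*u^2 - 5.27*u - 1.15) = -2.59*u^3 + 2.57*u^2 - 9.26*u - 5.79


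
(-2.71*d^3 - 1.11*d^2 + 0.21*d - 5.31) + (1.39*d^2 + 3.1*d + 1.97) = -2.71*d^3 + 0.28*d^2 + 3.31*d - 3.34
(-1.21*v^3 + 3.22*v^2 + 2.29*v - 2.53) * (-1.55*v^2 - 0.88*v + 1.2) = 1.8755*v^5 - 3.9262*v^4 - 7.8351*v^3 + 5.7703*v^2 + 4.9744*v - 3.036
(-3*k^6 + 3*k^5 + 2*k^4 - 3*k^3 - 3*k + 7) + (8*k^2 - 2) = -3*k^6 + 3*k^5 + 2*k^4 - 3*k^3 + 8*k^2 - 3*k + 5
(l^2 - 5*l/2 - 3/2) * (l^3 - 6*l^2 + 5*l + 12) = l^5 - 17*l^4/2 + 37*l^3/2 + 17*l^2/2 - 75*l/2 - 18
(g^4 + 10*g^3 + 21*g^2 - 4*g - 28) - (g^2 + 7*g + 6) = g^4 + 10*g^3 + 20*g^2 - 11*g - 34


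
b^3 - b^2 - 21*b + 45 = (b - 3)^2*(b + 5)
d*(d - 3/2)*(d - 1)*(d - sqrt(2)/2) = d^4 - 5*d^3/2 - sqrt(2)*d^3/2 + 3*d^2/2 + 5*sqrt(2)*d^2/4 - 3*sqrt(2)*d/4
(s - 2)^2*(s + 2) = s^3 - 2*s^2 - 4*s + 8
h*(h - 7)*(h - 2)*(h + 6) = h^4 - 3*h^3 - 40*h^2 + 84*h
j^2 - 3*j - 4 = (j - 4)*(j + 1)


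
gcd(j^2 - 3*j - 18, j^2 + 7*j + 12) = j + 3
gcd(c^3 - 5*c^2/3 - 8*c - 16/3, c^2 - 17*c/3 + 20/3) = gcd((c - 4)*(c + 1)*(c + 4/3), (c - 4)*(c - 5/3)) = c - 4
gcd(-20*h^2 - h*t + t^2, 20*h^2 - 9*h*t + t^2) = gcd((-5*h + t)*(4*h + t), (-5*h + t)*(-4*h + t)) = -5*h + t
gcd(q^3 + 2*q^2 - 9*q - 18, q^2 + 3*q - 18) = q - 3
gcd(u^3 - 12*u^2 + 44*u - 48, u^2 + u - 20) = u - 4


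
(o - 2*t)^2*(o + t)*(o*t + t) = o^4*t - 3*o^3*t^2 + o^3*t - 3*o^2*t^2 + 4*o*t^4 + 4*t^4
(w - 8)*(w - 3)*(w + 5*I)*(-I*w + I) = -I*w^4 + 5*w^3 + 12*I*w^3 - 60*w^2 - 35*I*w^2 + 175*w + 24*I*w - 120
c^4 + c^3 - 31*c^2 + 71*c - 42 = (c - 3)*(c - 2)*(c - 1)*(c + 7)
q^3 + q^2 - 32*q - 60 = (q - 6)*(q + 2)*(q + 5)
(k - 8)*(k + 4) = k^2 - 4*k - 32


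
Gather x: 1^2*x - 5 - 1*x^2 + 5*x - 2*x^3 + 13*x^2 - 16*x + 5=-2*x^3 + 12*x^2 - 10*x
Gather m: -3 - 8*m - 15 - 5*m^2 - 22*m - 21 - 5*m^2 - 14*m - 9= -10*m^2 - 44*m - 48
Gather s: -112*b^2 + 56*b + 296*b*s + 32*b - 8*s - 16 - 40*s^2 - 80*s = -112*b^2 + 88*b - 40*s^2 + s*(296*b - 88) - 16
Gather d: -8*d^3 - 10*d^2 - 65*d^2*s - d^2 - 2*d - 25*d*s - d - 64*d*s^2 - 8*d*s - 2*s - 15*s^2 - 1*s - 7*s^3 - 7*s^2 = -8*d^3 + d^2*(-65*s - 11) + d*(-64*s^2 - 33*s - 3) - 7*s^3 - 22*s^2 - 3*s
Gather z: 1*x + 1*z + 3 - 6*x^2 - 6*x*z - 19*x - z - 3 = -6*x^2 - 6*x*z - 18*x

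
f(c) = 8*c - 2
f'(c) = 8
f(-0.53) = -6.24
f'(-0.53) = 8.00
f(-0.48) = -5.84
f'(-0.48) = 8.00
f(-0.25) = -4.00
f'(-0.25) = 8.00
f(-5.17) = -43.36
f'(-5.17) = 8.00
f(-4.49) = -37.92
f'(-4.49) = 8.00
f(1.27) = 8.16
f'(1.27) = 8.00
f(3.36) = 24.88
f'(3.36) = 8.00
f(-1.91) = -17.28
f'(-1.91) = 8.00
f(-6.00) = -50.00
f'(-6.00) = 8.00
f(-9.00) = -74.00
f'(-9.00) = 8.00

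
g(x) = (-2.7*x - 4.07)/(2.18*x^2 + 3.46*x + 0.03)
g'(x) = (-4.36*x - 3.46)*(-2.7*x - 4.07)/(2.18*x^2 + 3.46*x + 0.03)^2 - 2.7/(2.18*x^2 + 3.46*x + 0.03)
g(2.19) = -0.55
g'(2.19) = 0.25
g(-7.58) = 0.17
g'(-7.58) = 0.02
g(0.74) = -1.60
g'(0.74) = 2.12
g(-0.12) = 10.59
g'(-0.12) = 95.51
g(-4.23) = 0.30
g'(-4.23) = 0.07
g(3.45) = -0.35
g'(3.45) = 0.10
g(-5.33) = 0.24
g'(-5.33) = 0.05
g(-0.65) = 1.78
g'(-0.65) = 2.94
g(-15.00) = 0.08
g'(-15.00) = 0.01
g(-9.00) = 0.14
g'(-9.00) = 0.02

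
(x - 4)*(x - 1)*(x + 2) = x^3 - 3*x^2 - 6*x + 8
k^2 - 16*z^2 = (k - 4*z)*(k + 4*z)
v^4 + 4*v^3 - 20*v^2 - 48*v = v*(v - 4)*(v + 2)*(v + 6)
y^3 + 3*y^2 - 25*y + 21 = (y - 3)*(y - 1)*(y + 7)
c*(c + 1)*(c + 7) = c^3 + 8*c^2 + 7*c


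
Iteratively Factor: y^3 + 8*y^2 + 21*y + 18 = (y + 3)*(y^2 + 5*y + 6) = (y + 3)^2*(y + 2)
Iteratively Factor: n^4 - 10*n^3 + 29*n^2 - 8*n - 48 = (n + 1)*(n^3 - 11*n^2 + 40*n - 48) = (n - 4)*(n + 1)*(n^2 - 7*n + 12) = (n - 4)*(n - 3)*(n + 1)*(n - 4)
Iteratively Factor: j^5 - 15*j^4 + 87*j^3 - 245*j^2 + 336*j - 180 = (j - 2)*(j^4 - 13*j^3 + 61*j^2 - 123*j + 90) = (j - 3)*(j - 2)*(j^3 - 10*j^2 + 31*j - 30) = (j - 3)^2*(j - 2)*(j^2 - 7*j + 10) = (j - 3)^2*(j - 2)^2*(j - 5)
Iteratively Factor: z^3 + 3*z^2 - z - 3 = (z - 1)*(z^2 + 4*z + 3) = (z - 1)*(z + 1)*(z + 3)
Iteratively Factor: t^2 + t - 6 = (t + 3)*(t - 2)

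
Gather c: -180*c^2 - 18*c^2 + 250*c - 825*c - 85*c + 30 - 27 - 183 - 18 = -198*c^2 - 660*c - 198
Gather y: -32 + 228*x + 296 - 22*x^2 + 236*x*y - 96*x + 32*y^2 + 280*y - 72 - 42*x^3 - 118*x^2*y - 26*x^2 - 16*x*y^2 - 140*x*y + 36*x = -42*x^3 - 48*x^2 + 168*x + y^2*(32 - 16*x) + y*(-118*x^2 + 96*x + 280) + 192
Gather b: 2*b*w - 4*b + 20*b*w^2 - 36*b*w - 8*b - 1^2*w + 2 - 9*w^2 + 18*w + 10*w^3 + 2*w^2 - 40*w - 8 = b*(20*w^2 - 34*w - 12) + 10*w^3 - 7*w^2 - 23*w - 6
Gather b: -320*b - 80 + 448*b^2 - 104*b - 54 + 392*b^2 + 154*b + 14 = 840*b^2 - 270*b - 120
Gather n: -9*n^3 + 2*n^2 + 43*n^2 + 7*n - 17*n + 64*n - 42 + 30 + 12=-9*n^3 + 45*n^2 + 54*n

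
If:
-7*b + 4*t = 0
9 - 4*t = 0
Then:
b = 9/7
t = 9/4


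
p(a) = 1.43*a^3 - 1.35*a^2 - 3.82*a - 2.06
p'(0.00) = -3.82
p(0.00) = -2.06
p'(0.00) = -3.82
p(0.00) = -2.06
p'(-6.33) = 185.17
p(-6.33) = -394.67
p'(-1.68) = 12.82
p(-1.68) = -6.23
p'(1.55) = 2.30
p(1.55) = -5.90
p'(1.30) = -0.08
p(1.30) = -6.17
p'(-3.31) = 52.12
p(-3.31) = -56.07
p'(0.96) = -2.46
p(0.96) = -5.71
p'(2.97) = 26.00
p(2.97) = 12.15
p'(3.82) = 48.47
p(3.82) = 43.36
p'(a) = 4.29*a^2 - 2.7*a - 3.82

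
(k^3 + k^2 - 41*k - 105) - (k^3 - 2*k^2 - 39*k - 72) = 3*k^2 - 2*k - 33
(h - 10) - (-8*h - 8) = 9*h - 2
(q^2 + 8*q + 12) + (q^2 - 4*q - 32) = 2*q^2 + 4*q - 20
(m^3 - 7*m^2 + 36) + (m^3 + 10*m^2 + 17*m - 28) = 2*m^3 + 3*m^2 + 17*m + 8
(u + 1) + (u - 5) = 2*u - 4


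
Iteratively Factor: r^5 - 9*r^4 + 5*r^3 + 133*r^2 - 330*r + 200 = (r + 4)*(r^4 - 13*r^3 + 57*r^2 - 95*r + 50) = (r - 5)*(r + 4)*(r^3 - 8*r^2 + 17*r - 10) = (r - 5)*(r - 1)*(r + 4)*(r^2 - 7*r + 10) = (r - 5)^2*(r - 1)*(r + 4)*(r - 2)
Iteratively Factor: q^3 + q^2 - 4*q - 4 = (q + 2)*(q^2 - q - 2) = (q + 1)*(q + 2)*(q - 2)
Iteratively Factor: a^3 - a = (a + 1)*(a^2 - a) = a*(a + 1)*(a - 1)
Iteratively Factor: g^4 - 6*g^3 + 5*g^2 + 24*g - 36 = (g - 3)*(g^3 - 3*g^2 - 4*g + 12) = (g - 3)*(g - 2)*(g^2 - g - 6) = (g - 3)*(g - 2)*(g + 2)*(g - 3)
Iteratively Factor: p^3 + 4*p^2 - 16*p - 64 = (p + 4)*(p^2 - 16) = (p + 4)^2*(p - 4)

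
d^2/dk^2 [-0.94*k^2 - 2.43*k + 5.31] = -1.88000000000000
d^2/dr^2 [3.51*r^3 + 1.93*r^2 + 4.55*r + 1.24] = 21.06*r + 3.86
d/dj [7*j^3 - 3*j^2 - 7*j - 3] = 21*j^2 - 6*j - 7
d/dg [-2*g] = -2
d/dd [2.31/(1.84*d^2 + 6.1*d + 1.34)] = (-8.5008*d - 14.091)/(1.84*d^2 + 6.1*d + 1.34)^2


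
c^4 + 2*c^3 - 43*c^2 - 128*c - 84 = (c - 7)*(c + 1)*(c + 2)*(c + 6)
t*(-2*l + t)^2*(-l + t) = -4*l^3*t + 8*l^2*t^2 - 5*l*t^3 + t^4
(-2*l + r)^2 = 4*l^2 - 4*l*r + r^2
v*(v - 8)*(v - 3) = v^3 - 11*v^2 + 24*v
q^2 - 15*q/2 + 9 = (q - 6)*(q - 3/2)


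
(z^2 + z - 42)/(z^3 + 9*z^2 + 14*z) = (z - 6)/(z*(z + 2))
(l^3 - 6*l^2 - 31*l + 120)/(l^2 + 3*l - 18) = (l^2 - 3*l - 40)/(l + 6)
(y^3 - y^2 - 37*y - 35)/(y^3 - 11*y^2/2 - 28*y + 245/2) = 2*(y + 1)/(2*y - 7)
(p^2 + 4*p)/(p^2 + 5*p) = (p + 4)/(p + 5)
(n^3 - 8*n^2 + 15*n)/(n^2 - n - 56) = n*(-n^2 + 8*n - 15)/(-n^2 + n + 56)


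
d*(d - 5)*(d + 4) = d^3 - d^2 - 20*d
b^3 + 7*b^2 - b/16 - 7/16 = (b - 1/4)*(b + 1/4)*(b + 7)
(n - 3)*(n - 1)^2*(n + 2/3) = n^4 - 13*n^3/3 + 11*n^2/3 + 5*n/3 - 2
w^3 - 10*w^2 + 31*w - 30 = (w - 5)*(w - 3)*(w - 2)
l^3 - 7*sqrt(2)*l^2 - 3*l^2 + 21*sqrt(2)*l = l*(l - 3)*(l - 7*sqrt(2))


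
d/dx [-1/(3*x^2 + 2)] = 6*x/(3*x^2 + 2)^2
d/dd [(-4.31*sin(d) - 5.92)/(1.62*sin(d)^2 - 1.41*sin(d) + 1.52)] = (6.9822*sin(d)^2 + 19.1808*sin(d) - 14.8984)*cos(d)/(2.6244*sin(d)^4 - 4.5684*sin(d)^3 + 6.9129*sin(d)^2 - 4.2864*sin(d) + 2.3104)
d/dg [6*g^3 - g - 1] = 18*g^2 - 1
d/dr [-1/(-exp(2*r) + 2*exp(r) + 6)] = 2*(1 - exp(r))*exp(r)/(-exp(2*r) + 2*exp(r) + 6)^2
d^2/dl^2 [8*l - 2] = 0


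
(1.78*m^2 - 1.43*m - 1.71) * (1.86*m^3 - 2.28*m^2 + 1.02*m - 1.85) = 3.3108*m^5 - 6.7182*m^4 + 1.8954*m^3 - 0.8528*m^2 + 0.9013*m + 3.1635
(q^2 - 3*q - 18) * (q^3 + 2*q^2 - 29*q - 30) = q^5 - q^4 - 53*q^3 + 21*q^2 + 612*q + 540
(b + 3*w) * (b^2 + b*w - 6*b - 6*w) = b^3 + 4*b^2*w - 6*b^2 + 3*b*w^2 - 24*b*w - 18*w^2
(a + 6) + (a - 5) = 2*a + 1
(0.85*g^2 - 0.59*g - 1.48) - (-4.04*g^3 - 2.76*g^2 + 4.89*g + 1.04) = 4.04*g^3 + 3.61*g^2 - 5.48*g - 2.52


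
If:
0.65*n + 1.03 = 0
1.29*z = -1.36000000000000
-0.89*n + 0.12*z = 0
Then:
No Solution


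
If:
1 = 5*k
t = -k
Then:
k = 1/5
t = -1/5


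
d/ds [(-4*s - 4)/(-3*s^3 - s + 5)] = 4*(3*s^3 + s - (s + 1)*(9*s^2 + 1) - 5)/(3*s^3 + s - 5)^2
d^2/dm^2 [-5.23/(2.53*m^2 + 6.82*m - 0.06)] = (66.953414*m^2 + 180.483116*m - 5.23*(5.06*m + 6.82)*(10.12*m + 13.64) - 1.587828)/(2.53*m^2 + 6.82*m - 0.06)^3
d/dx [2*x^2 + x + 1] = 4*x + 1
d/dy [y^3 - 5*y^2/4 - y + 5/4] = 3*y^2 - 5*y/2 - 1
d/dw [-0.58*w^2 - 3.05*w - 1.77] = -1.16*w - 3.05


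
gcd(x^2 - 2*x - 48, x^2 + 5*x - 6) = x + 6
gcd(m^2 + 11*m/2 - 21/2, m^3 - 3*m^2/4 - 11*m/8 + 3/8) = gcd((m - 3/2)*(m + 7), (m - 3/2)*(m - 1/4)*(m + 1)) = m - 3/2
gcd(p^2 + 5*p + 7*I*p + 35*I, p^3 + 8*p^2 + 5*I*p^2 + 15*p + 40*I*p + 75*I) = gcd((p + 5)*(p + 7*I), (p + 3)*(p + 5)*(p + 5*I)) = p + 5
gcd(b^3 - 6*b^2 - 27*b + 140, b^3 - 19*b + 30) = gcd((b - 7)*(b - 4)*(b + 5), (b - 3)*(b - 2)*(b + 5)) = b + 5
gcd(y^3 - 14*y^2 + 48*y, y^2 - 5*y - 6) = y - 6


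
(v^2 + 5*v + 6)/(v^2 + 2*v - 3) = (v + 2)/(v - 1)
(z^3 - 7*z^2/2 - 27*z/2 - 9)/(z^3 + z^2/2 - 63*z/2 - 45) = (z + 1)/(z + 5)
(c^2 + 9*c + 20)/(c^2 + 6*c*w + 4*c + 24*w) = (c + 5)/(c + 6*w)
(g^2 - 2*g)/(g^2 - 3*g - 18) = g*(2 - g)/(-g^2 + 3*g + 18)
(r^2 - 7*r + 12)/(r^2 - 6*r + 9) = (r - 4)/(r - 3)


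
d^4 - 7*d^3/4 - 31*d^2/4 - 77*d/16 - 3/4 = (d - 4)*(d + 1/4)*(d + 1/2)*(d + 3/2)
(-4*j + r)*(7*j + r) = -28*j^2 + 3*j*r + r^2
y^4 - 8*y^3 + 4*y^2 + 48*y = y*(y - 6)*(y - 4)*(y + 2)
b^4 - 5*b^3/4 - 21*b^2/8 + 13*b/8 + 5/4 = (b - 2)*(b - 1)*(b + 1/2)*(b + 5/4)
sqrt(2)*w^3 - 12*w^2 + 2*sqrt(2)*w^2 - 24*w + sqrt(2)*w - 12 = (w + 1)*(w - 6*sqrt(2))*(sqrt(2)*w + sqrt(2))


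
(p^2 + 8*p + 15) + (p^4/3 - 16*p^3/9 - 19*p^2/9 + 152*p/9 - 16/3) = p^4/3 - 16*p^3/9 - 10*p^2/9 + 224*p/9 + 29/3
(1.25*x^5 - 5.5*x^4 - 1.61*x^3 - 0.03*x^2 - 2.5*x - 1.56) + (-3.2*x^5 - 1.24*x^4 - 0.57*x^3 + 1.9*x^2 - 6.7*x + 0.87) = -1.95*x^5 - 6.74*x^4 - 2.18*x^3 + 1.87*x^2 - 9.2*x - 0.69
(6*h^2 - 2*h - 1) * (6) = 36*h^2 - 12*h - 6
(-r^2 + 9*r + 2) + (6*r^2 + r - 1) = 5*r^2 + 10*r + 1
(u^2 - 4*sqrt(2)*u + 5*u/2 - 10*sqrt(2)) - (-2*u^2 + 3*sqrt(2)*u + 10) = 3*u^2 - 7*sqrt(2)*u + 5*u/2 - 10*sqrt(2) - 10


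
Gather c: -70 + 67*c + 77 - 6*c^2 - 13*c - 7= -6*c^2 + 54*c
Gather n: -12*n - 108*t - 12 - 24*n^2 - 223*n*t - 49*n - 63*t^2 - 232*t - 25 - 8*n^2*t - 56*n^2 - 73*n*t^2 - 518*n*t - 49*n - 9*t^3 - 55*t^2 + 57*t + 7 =n^2*(-8*t - 80) + n*(-73*t^2 - 741*t - 110) - 9*t^3 - 118*t^2 - 283*t - 30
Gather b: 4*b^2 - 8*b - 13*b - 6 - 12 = 4*b^2 - 21*b - 18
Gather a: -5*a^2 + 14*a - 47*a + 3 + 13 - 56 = -5*a^2 - 33*a - 40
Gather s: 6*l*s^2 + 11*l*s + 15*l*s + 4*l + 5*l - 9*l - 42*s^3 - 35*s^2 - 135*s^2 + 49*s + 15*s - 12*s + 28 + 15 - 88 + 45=-42*s^3 + s^2*(6*l - 170) + s*(26*l + 52)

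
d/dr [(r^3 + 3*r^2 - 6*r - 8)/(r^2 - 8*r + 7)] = (r^4 - 16*r^3 + 3*r^2 + 58*r - 106)/(r^4 - 16*r^3 + 78*r^2 - 112*r + 49)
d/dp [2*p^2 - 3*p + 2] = 4*p - 3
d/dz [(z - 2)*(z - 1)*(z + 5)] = 3*z^2 + 4*z - 13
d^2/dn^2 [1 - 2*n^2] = -4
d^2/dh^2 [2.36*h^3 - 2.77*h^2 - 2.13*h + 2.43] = 14.16*h - 5.54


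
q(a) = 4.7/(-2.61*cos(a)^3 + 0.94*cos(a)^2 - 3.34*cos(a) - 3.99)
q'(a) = 4.7*(-7.83*sin(a)*cos(a)^2 + 1.88*sin(a)*cos(a) - 3.34*sin(a))/(-2.61*cos(a)^3 + 0.94*cos(a)^2 - 3.34*cos(a) - 3.99)^2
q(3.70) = 4.23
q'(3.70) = 21.32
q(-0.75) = -0.68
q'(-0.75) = 0.41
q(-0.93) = -0.76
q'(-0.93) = 0.49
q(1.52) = -1.13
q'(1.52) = -0.89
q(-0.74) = -0.67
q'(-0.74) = 0.40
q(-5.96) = -0.55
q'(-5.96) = -0.18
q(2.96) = 1.75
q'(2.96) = -1.50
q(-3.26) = 1.67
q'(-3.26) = -0.91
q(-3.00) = 1.70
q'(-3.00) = 1.11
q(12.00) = -0.61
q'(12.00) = 0.31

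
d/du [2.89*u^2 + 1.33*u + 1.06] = 5.78*u + 1.33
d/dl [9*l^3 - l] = 27*l^2 - 1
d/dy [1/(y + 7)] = -1/(y + 7)^2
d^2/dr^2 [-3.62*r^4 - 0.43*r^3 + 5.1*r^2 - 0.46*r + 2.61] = -43.44*r^2 - 2.58*r + 10.2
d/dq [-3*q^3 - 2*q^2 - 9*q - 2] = -9*q^2 - 4*q - 9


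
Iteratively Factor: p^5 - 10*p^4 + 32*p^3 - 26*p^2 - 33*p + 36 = (p - 3)*(p^4 - 7*p^3 + 11*p^2 + 7*p - 12) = (p - 3)^2*(p^3 - 4*p^2 - p + 4) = (p - 3)^2*(p - 1)*(p^2 - 3*p - 4) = (p - 3)^2*(p - 1)*(p + 1)*(p - 4)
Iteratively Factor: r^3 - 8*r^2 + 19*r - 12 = (r - 1)*(r^2 - 7*r + 12) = (r - 3)*(r - 1)*(r - 4)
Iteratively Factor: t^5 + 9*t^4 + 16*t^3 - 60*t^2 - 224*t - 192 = (t - 3)*(t^4 + 12*t^3 + 52*t^2 + 96*t + 64) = (t - 3)*(t + 4)*(t^3 + 8*t^2 + 20*t + 16) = (t - 3)*(t + 4)^2*(t^2 + 4*t + 4) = (t - 3)*(t + 2)*(t + 4)^2*(t + 2)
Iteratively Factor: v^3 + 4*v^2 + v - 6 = (v - 1)*(v^2 + 5*v + 6) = (v - 1)*(v + 3)*(v + 2)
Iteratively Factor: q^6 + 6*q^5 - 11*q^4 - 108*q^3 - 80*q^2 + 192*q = (q + 4)*(q^5 + 2*q^4 - 19*q^3 - 32*q^2 + 48*q) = (q + 4)^2*(q^4 - 2*q^3 - 11*q^2 + 12*q) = (q - 4)*(q + 4)^2*(q^3 + 2*q^2 - 3*q) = (q - 4)*(q + 3)*(q + 4)^2*(q^2 - q) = q*(q - 4)*(q + 3)*(q + 4)^2*(q - 1)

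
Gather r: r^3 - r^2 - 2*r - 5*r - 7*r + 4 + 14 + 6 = r^3 - r^2 - 14*r + 24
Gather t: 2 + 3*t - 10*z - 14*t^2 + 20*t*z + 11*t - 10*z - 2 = -14*t^2 + t*(20*z + 14) - 20*z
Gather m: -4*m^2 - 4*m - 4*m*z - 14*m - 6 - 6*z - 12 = -4*m^2 + m*(-4*z - 18) - 6*z - 18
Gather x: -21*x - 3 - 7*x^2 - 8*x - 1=-7*x^2 - 29*x - 4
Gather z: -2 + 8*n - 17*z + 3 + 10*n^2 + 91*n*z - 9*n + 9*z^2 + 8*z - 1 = 10*n^2 - n + 9*z^2 + z*(91*n - 9)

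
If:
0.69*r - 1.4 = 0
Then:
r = 2.03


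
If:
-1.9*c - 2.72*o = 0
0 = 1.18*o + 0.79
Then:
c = 0.96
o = -0.67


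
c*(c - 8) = c^2 - 8*c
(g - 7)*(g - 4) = g^2 - 11*g + 28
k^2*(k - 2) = k^3 - 2*k^2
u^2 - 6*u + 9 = (u - 3)^2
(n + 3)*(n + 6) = n^2 + 9*n + 18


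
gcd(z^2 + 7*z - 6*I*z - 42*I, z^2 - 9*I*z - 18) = z - 6*I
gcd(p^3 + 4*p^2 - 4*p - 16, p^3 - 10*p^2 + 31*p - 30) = p - 2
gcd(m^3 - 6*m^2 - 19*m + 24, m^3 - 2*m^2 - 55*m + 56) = m^2 - 9*m + 8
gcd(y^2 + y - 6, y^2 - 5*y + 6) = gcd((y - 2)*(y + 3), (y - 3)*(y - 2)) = y - 2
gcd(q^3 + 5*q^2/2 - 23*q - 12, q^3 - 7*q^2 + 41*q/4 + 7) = q^2 - 7*q/2 - 2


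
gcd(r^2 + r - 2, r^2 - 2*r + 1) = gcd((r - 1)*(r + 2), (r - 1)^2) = r - 1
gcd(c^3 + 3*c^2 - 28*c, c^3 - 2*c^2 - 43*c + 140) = c^2 + 3*c - 28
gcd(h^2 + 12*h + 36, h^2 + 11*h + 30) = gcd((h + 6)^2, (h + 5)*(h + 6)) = h + 6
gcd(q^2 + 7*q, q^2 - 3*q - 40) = 1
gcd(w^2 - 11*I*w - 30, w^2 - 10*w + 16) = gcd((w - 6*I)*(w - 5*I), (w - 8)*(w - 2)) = 1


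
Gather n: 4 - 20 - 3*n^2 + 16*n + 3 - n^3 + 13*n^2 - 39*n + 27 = -n^3 + 10*n^2 - 23*n + 14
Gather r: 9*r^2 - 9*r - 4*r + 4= 9*r^2 - 13*r + 4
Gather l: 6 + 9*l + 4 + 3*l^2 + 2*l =3*l^2 + 11*l + 10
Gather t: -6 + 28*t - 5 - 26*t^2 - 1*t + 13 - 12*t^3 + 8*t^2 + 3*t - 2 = -12*t^3 - 18*t^2 + 30*t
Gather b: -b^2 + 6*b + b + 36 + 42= -b^2 + 7*b + 78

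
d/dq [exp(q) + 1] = exp(q)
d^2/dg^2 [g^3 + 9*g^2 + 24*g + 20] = 6*g + 18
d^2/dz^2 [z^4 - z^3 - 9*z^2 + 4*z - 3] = 12*z^2 - 6*z - 18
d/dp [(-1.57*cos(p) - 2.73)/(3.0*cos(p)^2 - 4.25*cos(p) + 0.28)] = (-4.71*cos(p)^2 - 16.38*cos(p) + 12.0421)*sin(p)/(9.0*cos(p)^4 - 25.5*cos(p)^3 + 19.7425*cos(p)^2 - 2.38*cos(p) + 0.0784)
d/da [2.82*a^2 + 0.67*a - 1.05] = 5.64*a + 0.67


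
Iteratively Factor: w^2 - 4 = (w - 2)*(w + 2)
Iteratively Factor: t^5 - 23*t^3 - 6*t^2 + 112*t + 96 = (t + 1)*(t^4 - t^3 - 22*t^2 + 16*t + 96) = (t + 1)*(t + 4)*(t^3 - 5*t^2 - 2*t + 24) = (t - 4)*(t + 1)*(t + 4)*(t^2 - t - 6) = (t - 4)*(t - 3)*(t + 1)*(t + 4)*(t + 2)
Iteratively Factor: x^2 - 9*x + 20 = (x - 5)*(x - 4)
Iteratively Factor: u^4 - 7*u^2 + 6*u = (u + 3)*(u^3 - 3*u^2 + 2*u) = u*(u + 3)*(u^2 - 3*u + 2) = u*(u - 2)*(u + 3)*(u - 1)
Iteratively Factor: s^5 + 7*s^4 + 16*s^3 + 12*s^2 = (s + 2)*(s^4 + 5*s^3 + 6*s^2) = (s + 2)*(s + 3)*(s^3 + 2*s^2) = s*(s + 2)*(s + 3)*(s^2 + 2*s) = s*(s + 2)^2*(s + 3)*(s)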